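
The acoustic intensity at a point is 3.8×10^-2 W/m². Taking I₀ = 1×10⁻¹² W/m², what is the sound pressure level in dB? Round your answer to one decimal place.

I/I₀ = 3.8×10^-2/10⁻¹² = 3.8×10^10, and L = 10·log₁₀(I/I₀).
L = 10·(0.5798 + 10) = 105.80 dB.

105.8 dB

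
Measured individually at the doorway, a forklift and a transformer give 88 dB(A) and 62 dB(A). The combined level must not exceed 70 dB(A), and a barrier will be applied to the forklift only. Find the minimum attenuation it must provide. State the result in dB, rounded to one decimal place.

Everything except the forklift sums to 10^(62/10) = 1.585e+06 in linear terms, 62.00 dB(A).
To meet 70 dB(A) overall, the treated forklift may contribute at most 10^(70/10) − 1.585e+06 = 8.415e+06, i.e. 69.25 dB(A).
Required insertion loss = 88 − 69.25 = 18.75 dB.

18.7 dB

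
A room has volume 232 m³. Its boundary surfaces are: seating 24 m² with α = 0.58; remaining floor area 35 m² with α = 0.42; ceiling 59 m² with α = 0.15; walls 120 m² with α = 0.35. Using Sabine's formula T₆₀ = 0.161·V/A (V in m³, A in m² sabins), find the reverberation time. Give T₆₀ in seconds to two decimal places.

A = Σ Sᵢαᵢ = 24·0.58 + 35·0.42 + 59·0.15 + 120·0.35 = 79.47 m².
T₆₀ = 0.161 × 232 / 79.47 = 0.470 s.

0.47 s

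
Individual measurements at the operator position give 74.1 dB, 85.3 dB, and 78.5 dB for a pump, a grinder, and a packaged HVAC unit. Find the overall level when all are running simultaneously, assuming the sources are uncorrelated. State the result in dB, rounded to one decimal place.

86.4 dB

Incoherent sources combine by intensity addition: L_total = 10·log₁₀(Σ 10^(L_i/10)).
Σ 10^(L/10) = 10^(74.1/10) + 10^(85.3/10) + 10^(78.5/10) = 4.353e+08.
L_total = 10·log₁₀(4.353e+08) = 86.39 dB.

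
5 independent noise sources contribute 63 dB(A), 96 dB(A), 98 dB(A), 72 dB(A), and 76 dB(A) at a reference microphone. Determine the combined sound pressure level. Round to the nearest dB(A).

100 dB(A)

For uncorrelated sources the intensities add, so convert each level to linear form, sum, and take 10·log₁₀ of the total.
Σ 10^(L/10) = 10^(63/10) + 10^(96/10) + 10^(98/10) + 10^(72/10) + 10^(76/10) = 1.035e+10.
L_total = 10·log₁₀(1.035e+10) = 100.15 dB(A).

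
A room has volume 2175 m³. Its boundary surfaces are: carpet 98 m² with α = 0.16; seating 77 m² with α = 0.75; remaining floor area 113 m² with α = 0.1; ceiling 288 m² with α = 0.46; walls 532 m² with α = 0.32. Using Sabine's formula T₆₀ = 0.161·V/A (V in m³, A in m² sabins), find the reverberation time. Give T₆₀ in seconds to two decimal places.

0.90 s

Summing Sᵢαᵢ: 98·0.16 + 77·0.75 + 113·0.1 + 288·0.46 + 532·0.32 = 387.45 m².
T₆₀ = 0.161 × 2175 / 387.45 = 0.904 s.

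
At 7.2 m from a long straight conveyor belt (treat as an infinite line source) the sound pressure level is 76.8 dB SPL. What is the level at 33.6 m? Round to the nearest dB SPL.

Cylindrical spreading from a line source gives a 10·log₁₀(r₂/r₁) drop.
L₂ = 76.8 − 10·log₁₀(33.6/7.2) = 76.8 − 6.690 = 70.11 dB SPL.

70 dB SPL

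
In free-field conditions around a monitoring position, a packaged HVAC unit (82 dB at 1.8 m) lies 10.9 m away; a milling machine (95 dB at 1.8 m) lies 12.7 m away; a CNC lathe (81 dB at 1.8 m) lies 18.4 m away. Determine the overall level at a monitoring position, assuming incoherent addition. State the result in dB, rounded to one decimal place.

Apply inverse-square spreading to bring every level to the receiver, then sum 10^(L/10).
packaged HVAC unit: 82 − 20·log₁₀(10.9/1.8) = 82 − 15.64 = 66.36 dB.
milling machine: 95 − 20·log₁₀(12.7/1.8) = 95 − 16.97 = 78.03 dB.
CNC lathe: 81 − 20·log₁₀(18.4/1.8) = 81 − 20.19 = 60.81 dB.
Σ 10^(L/10) = 6.905e+07 → L_total = 10·log₁₀(6.905e+07) = 78.39 dB.

78.4 dB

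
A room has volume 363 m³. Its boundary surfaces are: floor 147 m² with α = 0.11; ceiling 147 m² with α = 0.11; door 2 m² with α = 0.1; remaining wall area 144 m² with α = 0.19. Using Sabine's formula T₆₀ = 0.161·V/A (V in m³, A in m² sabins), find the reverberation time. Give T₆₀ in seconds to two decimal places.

0.98 s

Total absorption A = 147·0.11 + 147·0.11 + 2·0.1 + 144·0.19 = 59.90 m² sabins.
T₆₀ = 0.161·V/A = 0.161·363/59.90 = 0.976 s.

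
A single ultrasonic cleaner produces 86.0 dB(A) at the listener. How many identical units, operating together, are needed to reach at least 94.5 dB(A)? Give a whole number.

The shortfall is 94.5 − 86.0 = 8.5 dB, and N units add 10·log₁₀ N, so need 10·log₁₀ N ≥ 8.5.
N ≥ 10^(8.5/10) = 7.079, so N = 8.

8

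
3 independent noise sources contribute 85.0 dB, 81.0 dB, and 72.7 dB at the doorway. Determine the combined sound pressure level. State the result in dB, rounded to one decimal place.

86.6 dB

Incoherent sources combine by intensity addition: L_total = 10·log₁₀(Σ 10^(L_i/10)).
Σ 10^(L/10) = 10^(85.0/10) + 10^(81.0/10) + 10^(72.7/10) = 4.607e+08.
L_total = 10·log₁₀(4.607e+08) = 86.63 dB.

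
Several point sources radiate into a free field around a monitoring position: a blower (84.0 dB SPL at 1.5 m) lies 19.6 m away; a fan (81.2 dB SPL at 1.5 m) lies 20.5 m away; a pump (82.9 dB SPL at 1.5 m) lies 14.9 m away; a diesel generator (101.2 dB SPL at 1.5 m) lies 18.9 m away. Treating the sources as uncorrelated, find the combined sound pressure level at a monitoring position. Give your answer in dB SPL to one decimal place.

Propagate each source to the receiver with L = L_ref − 20·log₁₀(r/r_ref), then add intensities.
blower: 84.0 − 20·log₁₀(19.6/1.5) = 84.0 − 22.32 = 61.68 dB SPL.
fan: 81.2 − 20·log₁₀(20.5/1.5) = 81.2 − 22.71 = 58.49 dB SPL.
pump: 82.9 − 20·log₁₀(14.9/1.5) = 82.9 − 19.94 = 62.96 dB SPL.
diesel generator: 101.2 − 20·log₁₀(18.9/1.5) = 101.2 − 22.01 = 79.19 dB SPL.
Σ 10^(L/10) = 8.719e+07 → L_total = 10·log₁₀(8.719e+07) = 79.40 dB SPL.

79.4 dB SPL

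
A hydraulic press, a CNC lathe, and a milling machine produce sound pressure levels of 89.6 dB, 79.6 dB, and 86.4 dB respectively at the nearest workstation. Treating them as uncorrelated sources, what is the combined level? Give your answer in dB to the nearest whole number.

92 dB

Incoherent sources combine by intensity addition: L_total = 10·log₁₀(Σ 10^(L_i/10)).
Σ 10^(L/10) = 10^(89.6/10) + 10^(79.6/10) + 10^(86.4/10) = 1.440e+09.
L_total = 10·log₁₀(1.440e+09) = 91.58 dB.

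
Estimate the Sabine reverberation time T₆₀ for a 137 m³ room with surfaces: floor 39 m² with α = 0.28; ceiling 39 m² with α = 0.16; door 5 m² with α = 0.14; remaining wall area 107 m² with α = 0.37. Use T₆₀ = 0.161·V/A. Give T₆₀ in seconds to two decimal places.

Summing Sᵢαᵢ: 39·0.28 + 39·0.16 + 5·0.14 + 107·0.37 = 57.45 m².
T₆₀ = 0.161 × 137 / 57.45 = 0.384 s.

0.38 s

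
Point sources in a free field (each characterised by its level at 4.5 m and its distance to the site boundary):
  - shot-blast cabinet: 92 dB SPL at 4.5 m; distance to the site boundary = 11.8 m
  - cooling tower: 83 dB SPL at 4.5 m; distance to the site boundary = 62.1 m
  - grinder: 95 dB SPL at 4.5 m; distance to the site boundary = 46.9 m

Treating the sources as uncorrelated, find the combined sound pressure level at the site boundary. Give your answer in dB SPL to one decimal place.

Propagate each source to the receiver with L = L_ref − 20·log₁₀(r/r_ref), then add intensities.
shot-blast cabinet: 92 − 20·log₁₀(11.8/4.5) = 92 − 8.37 = 83.63 dB SPL.
cooling tower: 83 − 20·log₁₀(62.1/4.5) = 83 − 22.80 = 60.20 dB SPL.
grinder: 95 − 20·log₁₀(46.9/4.5) = 95 − 20.36 = 74.64 dB SPL.
Σ 10^(L/10) = 2.607e+08 → L_total = 10·log₁₀(2.607e+08) = 84.16 dB SPL.

84.2 dB SPL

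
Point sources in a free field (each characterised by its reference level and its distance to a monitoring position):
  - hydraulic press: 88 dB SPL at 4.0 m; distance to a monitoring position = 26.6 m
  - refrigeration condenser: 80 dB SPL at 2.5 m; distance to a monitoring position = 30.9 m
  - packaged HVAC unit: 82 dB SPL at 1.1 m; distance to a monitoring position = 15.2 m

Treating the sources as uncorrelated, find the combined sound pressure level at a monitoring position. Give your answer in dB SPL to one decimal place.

72.0 dB SPL

First find each source's level at the receiver (point-source: −20·log₁₀(r/r_ref)), then combine on an intensity basis.
hydraulic press: 88 − 20·log₁₀(26.6/4.0) = 88 − 16.46 = 71.54 dB SPL.
refrigeration condenser: 80 − 20·log₁₀(30.9/2.5) = 80 − 21.84 = 58.16 dB SPL.
packaged HVAC unit: 82 − 20·log₁₀(15.2/1.1) = 82 − 22.81 = 59.19 dB SPL.
Σ 10^(L/10) = 1.575e+07 → L_total = 10·log₁₀(1.575e+07) = 71.97 dB SPL.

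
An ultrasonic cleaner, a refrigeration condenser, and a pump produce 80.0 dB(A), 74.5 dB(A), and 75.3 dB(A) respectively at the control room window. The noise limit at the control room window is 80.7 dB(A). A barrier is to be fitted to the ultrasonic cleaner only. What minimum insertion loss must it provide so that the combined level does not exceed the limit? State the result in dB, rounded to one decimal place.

2.6 dB

Everything except the ultrasonic cleaner sums to 10^(74.5/10) + 10^(75.3/10) = 6.207e+07 in linear terms, 77.93 dB(A).
To meet 80.7 dB(A) overall, the treated ultrasonic cleaner may contribute at most 10^(80.7/10) − 6.207e+07 = 5.542e+07, i.e. 77.44 dB(A).
So the ultrasonic cleaner must be reduced from 80.0 to 77.44 dB(A): IL = 2.56 dB.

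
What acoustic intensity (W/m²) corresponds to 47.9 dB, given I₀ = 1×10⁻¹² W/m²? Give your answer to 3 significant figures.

I/I₀ = 10^(47.9/10) = 6.166e+04, so I = 6.166e+04 × 10⁻¹² W/m².

6.17e-08 W/m²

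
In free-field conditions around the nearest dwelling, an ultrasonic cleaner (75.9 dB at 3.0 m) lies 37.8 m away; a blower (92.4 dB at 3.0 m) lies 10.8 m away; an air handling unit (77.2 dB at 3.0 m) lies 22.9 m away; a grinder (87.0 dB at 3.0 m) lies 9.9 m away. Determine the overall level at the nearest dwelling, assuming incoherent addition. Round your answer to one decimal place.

First find each source's level at the receiver (point-source: −20·log₁₀(r/r_ref)), then combine on an intensity basis.
ultrasonic cleaner: 75.9 − 20·log₁₀(37.8/3.0) = 75.9 − 22.01 = 53.89 dB.
blower: 92.4 − 20·log₁₀(10.8/3.0) = 92.4 − 11.13 = 81.27 dB.
air handling unit: 77.2 − 20·log₁₀(22.9/3.0) = 77.2 − 17.65 = 59.55 dB.
grinder: 87.0 − 20·log₁₀(9.9/3.0) = 87.0 − 10.37 = 76.63 dB.
Σ 10^(L/10) = 1.813e+08 → L_total = 10·log₁₀(1.813e+08) = 82.58 dB.

82.6 dB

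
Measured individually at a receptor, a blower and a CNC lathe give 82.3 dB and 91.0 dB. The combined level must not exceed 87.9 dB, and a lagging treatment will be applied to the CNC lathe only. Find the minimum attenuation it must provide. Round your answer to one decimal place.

Everything except the CNC lathe sums to 10^(82.3/10) = 1.698e+08 in linear terms, 82.30 dB.
The limit corresponds to 10^(87.9/10) = 6.166e+08; subtracting the fixed part leaves 4.468e+08 for the CNC lathe, i.e. 86.50 dB.
So the CNC lathe must be reduced from 91.0 to 86.50 dB: IL = 4.50 dB.

4.5 dB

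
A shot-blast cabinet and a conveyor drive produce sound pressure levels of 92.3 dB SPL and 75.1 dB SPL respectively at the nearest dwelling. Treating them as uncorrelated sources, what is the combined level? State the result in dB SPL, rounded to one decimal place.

For uncorrelated sources the intensities add, so convert each level to linear form, sum, and take 10·log₁₀ of the total.
Σ 10^(L/10) = 10^(92.3/10) + 10^(75.1/10) = 1.731e+09.
L_total = 10·log₁₀(1.731e+09) = 92.38 dB SPL.

92.4 dB SPL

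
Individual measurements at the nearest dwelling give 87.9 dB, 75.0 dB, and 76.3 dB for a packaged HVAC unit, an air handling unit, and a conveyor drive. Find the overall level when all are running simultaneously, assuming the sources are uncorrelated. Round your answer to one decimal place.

Incoherent sources combine by intensity addition: L_total = 10·log₁₀(Σ 10^(L_i/10)).
Σ 10^(L/10) = 10^(87.9/10) + 10^(75.0/10) + 10^(76.3/10) = 6.909e+08.
L_total = 10·log₁₀(6.909e+08) = 88.39 dB.

88.4 dB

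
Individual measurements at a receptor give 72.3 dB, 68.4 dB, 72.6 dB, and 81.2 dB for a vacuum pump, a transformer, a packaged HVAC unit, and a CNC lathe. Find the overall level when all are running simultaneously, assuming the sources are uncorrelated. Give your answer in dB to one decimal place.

Incoherent sources combine by intensity addition: L_total = 10·log₁₀(Σ 10^(L_i/10)).
Σ 10^(L/10) = 10^(72.3/10) + 10^(68.4/10) + 10^(72.6/10) + 10^(81.2/10) = 1.739e+08.
L_total = 10·log₁₀(1.739e+08) = 82.40 dB.

82.4 dB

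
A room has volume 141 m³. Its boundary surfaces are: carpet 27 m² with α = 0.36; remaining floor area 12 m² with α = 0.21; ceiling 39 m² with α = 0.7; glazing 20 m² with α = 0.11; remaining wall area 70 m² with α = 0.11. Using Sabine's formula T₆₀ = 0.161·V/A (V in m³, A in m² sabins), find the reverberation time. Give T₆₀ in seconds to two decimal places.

0.46 s

A = Σ Sᵢαᵢ = 27·0.36 + 12·0.21 + 39·0.7 + 20·0.11 + 70·0.11 = 49.44 m².
T₆₀ = 0.161 × 141 / 49.44 = 0.459 s.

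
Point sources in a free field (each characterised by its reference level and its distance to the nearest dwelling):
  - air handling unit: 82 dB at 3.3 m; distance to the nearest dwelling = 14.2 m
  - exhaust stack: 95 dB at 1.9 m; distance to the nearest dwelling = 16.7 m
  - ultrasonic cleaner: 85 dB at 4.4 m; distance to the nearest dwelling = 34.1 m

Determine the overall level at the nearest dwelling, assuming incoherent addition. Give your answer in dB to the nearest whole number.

Apply inverse-square spreading to bring every level to the receiver, then sum 10^(L/10).
air handling unit: 82 − 20·log₁₀(14.2/3.3) = 82 − 12.68 = 69.32 dB.
exhaust stack: 95 − 20·log₁₀(16.7/1.9) = 95 − 18.88 = 76.12 dB.
ultrasonic cleaner: 85 − 20·log₁₀(34.1/4.4) = 85 − 17.79 = 67.21 dB.
Σ 10^(L/10) = 5.476e+07 → L_total = 10·log₁₀(5.476e+07) = 77.38 dB.

77 dB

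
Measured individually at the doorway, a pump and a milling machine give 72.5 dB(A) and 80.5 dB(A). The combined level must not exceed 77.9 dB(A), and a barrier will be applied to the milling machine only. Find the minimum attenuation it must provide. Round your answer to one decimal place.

Everything except the milling machine sums to 10^(72.5/10) = 1.778e+07 in linear terms, 72.50 dB(A).
To meet 77.9 dB(A) overall, the treated milling machine may contribute at most 10^(77.9/10) − 1.778e+07 = 4.388e+07, i.e. 76.42 dB(A).
Required insertion loss = 80.5 − 76.42 = 4.08 dB.

4.1 dB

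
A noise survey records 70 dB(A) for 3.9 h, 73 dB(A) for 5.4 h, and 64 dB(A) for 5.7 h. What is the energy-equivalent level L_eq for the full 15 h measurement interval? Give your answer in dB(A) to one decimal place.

Weight each interval's intensity by its duration and average over T = 15 h:
Σ tᵢ·10^(Lᵢ/10) = 3.9·10^(70/10) + 5.4·10^(73/10) + 5.7·10^(64/10) = 1.611e+08.
L_eq = 10·log₁₀(1.611e+08/15) = 70.31 dB(A).

70.3 dB(A)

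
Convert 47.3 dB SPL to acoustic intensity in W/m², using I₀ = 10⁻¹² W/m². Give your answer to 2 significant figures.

5.4e-08 W/m²

L = 10·log₁₀(I/I₀) ⇒ I = I₀·10^(L/10) = 10⁻¹² × 10^4.73.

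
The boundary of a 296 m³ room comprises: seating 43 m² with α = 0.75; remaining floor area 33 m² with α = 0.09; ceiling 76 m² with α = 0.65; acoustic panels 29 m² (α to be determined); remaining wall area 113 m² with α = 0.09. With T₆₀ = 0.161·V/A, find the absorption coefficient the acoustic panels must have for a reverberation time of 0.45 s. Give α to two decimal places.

0.38

Required total absorption A = 0.161·296/0.45 = 105.90 m².
Absorption from the other surfaces = 43·0.75 + 33·0.09 + 76·0.65 + 113·0.09 = 94.79 m², so the acoustic panels must supply 11.11 m² over 29 m².
α = 11.11/29 = 0.383.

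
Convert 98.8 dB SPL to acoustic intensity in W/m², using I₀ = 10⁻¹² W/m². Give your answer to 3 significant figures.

I = I₀·10^(L/10) = 10⁻¹² × 10^(98.8/10) = 10^(-2.120).

0.00759 W/m²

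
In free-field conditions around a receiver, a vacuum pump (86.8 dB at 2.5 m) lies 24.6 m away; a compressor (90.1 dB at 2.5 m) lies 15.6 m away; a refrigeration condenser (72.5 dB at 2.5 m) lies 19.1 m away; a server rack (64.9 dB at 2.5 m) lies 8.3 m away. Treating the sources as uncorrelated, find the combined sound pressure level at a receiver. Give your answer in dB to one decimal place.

Apply inverse-square spreading to bring every level to the receiver, then sum 10^(L/10).
vacuum pump: 86.8 − 20·log₁₀(24.6/2.5) = 86.8 − 19.86 = 66.94 dB.
compressor: 90.1 − 20·log₁₀(15.6/2.5) = 90.1 − 15.90 = 74.20 dB.
refrigeration condenser: 72.5 − 20·log₁₀(19.1/2.5) = 72.5 − 17.66 = 54.84 dB.
server rack: 64.9 − 20·log₁₀(8.3/2.5) = 64.9 − 10.42 = 54.48 dB.
Σ 10^(L/10) = 3.181e+07 → L_total = 10·log₁₀(3.181e+07) = 75.03 dB.

75.0 dB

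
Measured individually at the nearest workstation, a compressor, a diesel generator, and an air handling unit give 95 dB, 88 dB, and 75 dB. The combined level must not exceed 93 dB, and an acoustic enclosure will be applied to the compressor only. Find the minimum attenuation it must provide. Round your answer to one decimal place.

The untreated sources together contribute 10^(88/10) + 10^(75/10) = 6.626e+08, i.e. 88.21 dB.
To meet 93 dB overall, the treated compressor may contribute at most 10^(93/10) − 6.626e+08 = 1.333e+09, i.e. 91.25 dB.
Required insertion loss = 95 − 91.25 = 3.75 dB.

3.8 dB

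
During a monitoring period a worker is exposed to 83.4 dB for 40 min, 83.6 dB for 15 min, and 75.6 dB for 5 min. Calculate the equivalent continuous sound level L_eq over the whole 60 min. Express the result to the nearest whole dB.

Weight each interval's intensity by its duration and average over T = 60 min:
Σ tᵢ·10^(Lᵢ/10) = 40·10^(83.4/10) + 15·10^(83.6/10) + 5·10^(75.6/10) = 1.237e+10.
L_eq = 10·log₁₀(1.237e+10/60) = 83.14 dB.

83 dB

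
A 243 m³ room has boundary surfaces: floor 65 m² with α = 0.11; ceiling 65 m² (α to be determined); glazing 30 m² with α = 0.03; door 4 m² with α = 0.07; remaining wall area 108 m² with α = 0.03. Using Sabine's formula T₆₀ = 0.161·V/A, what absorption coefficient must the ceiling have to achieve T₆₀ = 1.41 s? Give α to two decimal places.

A = 0.161·V/T₆₀ = 0.161·243/1.41 = 27.75 m² sabins.
Absorption from the other surfaces = 65·0.11 + 30·0.03 + 4·0.07 + 108·0.03 = 11.57 m², so the ceiling must supply 16.18 m² over 65 m².
α = 16.18/65 = 0.249.

0.25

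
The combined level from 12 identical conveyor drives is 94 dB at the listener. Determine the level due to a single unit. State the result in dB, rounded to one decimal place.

For N identical incoherent sources L_total = L₁ + 10·log₁₀ N, so L₁ = 94 − 10·log₁₀(12) = 94 − 10.792.

83.2 dB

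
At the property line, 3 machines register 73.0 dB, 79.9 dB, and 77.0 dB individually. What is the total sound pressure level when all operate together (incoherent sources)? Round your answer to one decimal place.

82.2 dB

Incoherent sources combine by intensity addition: L_total = 10·log₁₀(Σ 10^(L_i/10)).
Σ 10^(L/10) = 10^(73.0/10) + 10^(79.9/10) + 10^(77.0/10) = 1.678e+08.
L_total = 10·log₁₀(1.678e+08) = 82.25 dB.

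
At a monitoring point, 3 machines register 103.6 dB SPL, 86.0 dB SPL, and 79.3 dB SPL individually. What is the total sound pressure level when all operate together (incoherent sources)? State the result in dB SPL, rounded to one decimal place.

103.7 dB SPL

For uncorrelated sources the intensities add, so convert each level to linear form, sum, and take 10·log₁₀ of the total.
Σ 10^(L/10) = 10^(103.6/10) + 10^(86.0/10) + 10^(79.3/10) = 2.339e+10.
L_total = 10·log₁₀(2.339e+10) = 103.69 dB SPL.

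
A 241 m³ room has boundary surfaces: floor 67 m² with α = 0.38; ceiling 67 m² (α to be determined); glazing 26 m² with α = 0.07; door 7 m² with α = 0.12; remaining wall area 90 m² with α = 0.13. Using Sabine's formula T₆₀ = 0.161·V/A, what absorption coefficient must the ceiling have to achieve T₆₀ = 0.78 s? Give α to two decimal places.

A = 0.161·V/T₆₀ = 0.161·241/0.78 = 49.74 m² sabins.
Absorption from the other surfaces = 67·0.38 + 26·0.07 + 7·0.12 + 90·0.13 = 39.82 m², so the ceiling must supply 9.92 m² over 67 m².
α = 9.92/67 = 0.148.

0.15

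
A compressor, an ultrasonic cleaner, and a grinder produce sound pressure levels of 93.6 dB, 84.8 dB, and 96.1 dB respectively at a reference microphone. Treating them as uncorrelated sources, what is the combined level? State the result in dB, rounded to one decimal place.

For uncorrelated sources the intensities add, so convert each level to linear form, sum, and take 10·log₁₀ of the total.
Σ 10^(L/10) = 10^(93.6/10) + 10^(84.8/10) + 10^(96.1/10) = 6.667e+09.
L_total = 10·log₁₀(6.667e+09) = 98.24 dB.

98.2 dB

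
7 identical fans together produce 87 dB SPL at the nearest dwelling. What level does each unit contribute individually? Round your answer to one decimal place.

For N identical incoherent sources L_total = L₁ + 10·log₁₀ N, so L₁ = 87 − 10·log₁₀(7) = 87 − 8.451.

78.5 dB SPL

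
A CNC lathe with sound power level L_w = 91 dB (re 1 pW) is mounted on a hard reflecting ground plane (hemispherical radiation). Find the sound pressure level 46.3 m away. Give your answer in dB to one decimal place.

49.7 dB

Free-field hemispherical radiation: L_p = L_w − 10·log₁₀(2π·r²), r = 46.3 m.
2π·r² = 1.347e+04 m², 10·log₁₀ of that is 41.293 dB.
L_p = 91 − 41.293 = 49.71 dB.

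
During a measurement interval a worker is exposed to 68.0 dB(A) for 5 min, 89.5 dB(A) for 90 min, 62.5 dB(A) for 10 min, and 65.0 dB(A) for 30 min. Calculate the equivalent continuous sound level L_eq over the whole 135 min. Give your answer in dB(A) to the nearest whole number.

L_eq = 10·log₁₀[(1/T)·Σ tᵢ·10^(Lᵢ/10)] with T = 135 min.
Σ tᵢ·10^(Lᵢ/10) = 5·10^(68.0/10) + 90·10^(89.5/10) + 10·10^(62.5/10) + 30·10^(65.0/10) = 8.036e+10.
L_eq = 10·log₁₀(8.036e+10/135) = 87.75 dB(A).

88 dB(A)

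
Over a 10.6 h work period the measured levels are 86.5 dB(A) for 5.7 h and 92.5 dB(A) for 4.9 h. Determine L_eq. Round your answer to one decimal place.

L_eq = 10·log₁₀[(1/T)·Σ tᵢ·10^(Lᵢ/10)] with T = 10.6 h.
Σ tᵢ·10^(Lᵢ/10) = 5.7·10^(86.5/10) + 4.9·10^(92.5/10) = 1.126e+10.
L_eq = 10·log₁₀(1.126e+10/10.6) = 90.26 dB(A).

90.3 dB(A)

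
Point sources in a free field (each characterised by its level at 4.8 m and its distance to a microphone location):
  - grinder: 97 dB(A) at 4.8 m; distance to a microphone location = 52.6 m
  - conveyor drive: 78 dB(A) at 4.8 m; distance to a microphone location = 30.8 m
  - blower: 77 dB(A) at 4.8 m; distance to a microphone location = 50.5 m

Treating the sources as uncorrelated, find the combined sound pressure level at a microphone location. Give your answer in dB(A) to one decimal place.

76.4 dB(A)

Propagate each source to the receiver with L = L_ref − 20·log₁₀(r/r_ref), then add intensities.
grinder: 97 − 20·log₁₀(52.6/4.8) = 97 − 20.79 = 76.21 dB(A).
conveyor drive: 78 − 20·log₁₀(30.8/4.8) = 78 − 16.15 = 61.85 dB(A).
blower: 77 − 20·log₁₀(50.5/4.8) = 77 − 20.44 = 56.56 dB(A).
Σ 10^(L/10) = 4.372e+07 → L_total = 10·log₁₀(4.372e+07) = 76.41 dB(A).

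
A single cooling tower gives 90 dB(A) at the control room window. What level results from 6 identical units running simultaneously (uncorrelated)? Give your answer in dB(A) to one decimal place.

97.8 dB(A)

L_total = L₁ + 10·log₁₀ N for N identical incoherent sources.
L_total = 90 + 10·log₁₀(6) = 90 + 7.782 = 97.78 dB(A).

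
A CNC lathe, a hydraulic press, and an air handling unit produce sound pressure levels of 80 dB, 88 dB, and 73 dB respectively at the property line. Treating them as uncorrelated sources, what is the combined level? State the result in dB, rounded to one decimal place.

Incoherent sources combine by intensity addition: L_total = 10·log₁₀(Σ 10^(L_i/10)).
Σ 10^(L/10) = 10^(80/10) + 10^(88/10) + 10^(73/10) = 7.509e+08.
L_total = 10·log₁₀(7.509e+08) = 88.76 dB.

88.8 dB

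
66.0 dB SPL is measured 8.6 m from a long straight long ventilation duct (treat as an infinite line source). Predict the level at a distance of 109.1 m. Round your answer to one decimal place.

Line-source attenuation: ΔL = 10·log₁₀(r₂/r₁) = 10·log₁₀(109.1/8.6) = 11.033 dB.
L₂ = 66.0 − 10·log₁₀(109.1/8.6) = 66.0 − 11.033 = 54.97 dB SPL.

55.0 dB SPL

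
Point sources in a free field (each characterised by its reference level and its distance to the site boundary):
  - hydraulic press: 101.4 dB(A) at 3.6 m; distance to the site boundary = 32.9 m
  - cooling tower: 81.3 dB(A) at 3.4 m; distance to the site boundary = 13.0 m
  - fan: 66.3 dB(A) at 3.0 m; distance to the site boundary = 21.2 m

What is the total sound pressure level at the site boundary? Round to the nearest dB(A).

Propagate each source to the receiver with L = L_ref − 20·log₁₀(r/r_ref), then add intensities.
hydraulic press: 101.4 − 20·log₁₀(32.9/3.6) = 101.4 − 19.22 = 82.18 dB(A).
cooling tower: 81.3 − 20·log₁₀(13.0/3.4) = 81.3 − 11.65 = 69.65 dB(A).
fan: 66.3 − 20·log₁₀(21.2/3.0) = 66.3 − 16.98 = 49.32 dB(A).
Σ 10^(L/10) = 1.746e+08 → L_total = 10·log₁₀(1.746e+08) = 82.42 dB(A).

82 dB(A)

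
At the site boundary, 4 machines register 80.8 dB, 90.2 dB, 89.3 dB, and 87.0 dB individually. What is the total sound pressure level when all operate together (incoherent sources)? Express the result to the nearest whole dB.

94 dB

Incoherent sources combine by intensity addition: L_total = 10·log₁₀(Σ 10^(L_i/10)).
Σ 10^(L/10) = 10^(80.8/10) + 10^(90.2/10) + 10^(89.3/10) + 10^(87.0/10) = 2.520e+09.
L_total = 10·log₁₀(2.520e+09) = 94.01 dB.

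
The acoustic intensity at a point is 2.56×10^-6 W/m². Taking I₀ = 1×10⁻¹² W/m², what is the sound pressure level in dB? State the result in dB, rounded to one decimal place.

L = 10·log₁₀(I/I₀) = 10·log₁₀(2.56×10^-6/10⁻¹²) = 10·log₁₀(2.56×10^6).
L = 10·(0.4082 + 6) = 64.08 dB.

64.1 dB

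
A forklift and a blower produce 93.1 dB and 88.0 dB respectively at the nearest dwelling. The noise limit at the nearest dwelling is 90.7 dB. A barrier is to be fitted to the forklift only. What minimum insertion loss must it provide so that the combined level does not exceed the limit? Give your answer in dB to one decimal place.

5.7 dB

Everything except the forklift sums to 10^(88.0/10) = 6.310e+08 in linear terms, 88.00 dB.
The limit corresponds to 10^(90.7/10) = 1.175e+09; subtracting the fixed part leaves 5.439e+08 for the forklift, i.e. 87.36 dB.
So the forklift must be reduced from 93.1 to 87.36 dB: IL = 5.74 dB.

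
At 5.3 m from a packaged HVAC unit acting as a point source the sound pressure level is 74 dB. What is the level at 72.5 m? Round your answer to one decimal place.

Point-source attenuation: ΔL = 20·log₁₀(r₂/r₁) = 20·log₁₀(72.5/5.3) = 22.721 dB.
L₂ = 74 − 20·log₁₀(72.5/5.3) = 74 − 22.721 = 51.28 dB.

51.3 dB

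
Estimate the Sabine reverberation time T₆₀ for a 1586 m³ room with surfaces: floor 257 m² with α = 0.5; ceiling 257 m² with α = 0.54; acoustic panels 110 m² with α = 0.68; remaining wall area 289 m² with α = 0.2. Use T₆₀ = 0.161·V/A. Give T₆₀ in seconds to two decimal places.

0.64 s

Total absorption A = 257·0.5 + 257·0.54 + 110·0.68 + 289·0.2 = 399.88 m² sabins.
T₆₀ = 0.161 × 1586 / 399.88 = 0.639 s.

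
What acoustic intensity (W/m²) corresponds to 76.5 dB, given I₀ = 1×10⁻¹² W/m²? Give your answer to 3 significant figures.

4.47e-05 W/m²

I/I₀ = 10^(76.5/10) = 4.467e+07, so I = 4.467e+07 × 10⁻¹² W/m².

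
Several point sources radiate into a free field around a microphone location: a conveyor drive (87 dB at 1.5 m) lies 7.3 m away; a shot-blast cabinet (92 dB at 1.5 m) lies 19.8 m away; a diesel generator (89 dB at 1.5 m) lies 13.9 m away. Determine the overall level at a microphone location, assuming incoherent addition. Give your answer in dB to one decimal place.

First find each source's level at the receiver (point-source: −20·log₁₀(r/r_ref)), then combine on an intensity basis.
conveyor drive: 87 − 20·log₁₀(7.3/1.5) = 87 − 13.74 = 73.26 dB.
shot-blast cabinet: 92 − 20·log₁₀(19.8/1.5) = 92 − 22.41 = 69.59 dB.
diesel generator: 89 − 20·log₁₀(13.9/1.5) = 89 − 19.34 = 69.66 dB.
Σ 10^(L/10) = 3.951e+07 → L_total = 10·log₁₀(3.951e+07) = 75.97 dB.

76.0 dB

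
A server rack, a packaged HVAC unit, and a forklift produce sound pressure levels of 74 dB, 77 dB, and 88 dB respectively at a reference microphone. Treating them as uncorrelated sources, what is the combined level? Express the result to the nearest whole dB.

Incoherent sources combine by intensity addition: L_total = 10·log₁₀(Σ 10^(L_i/10)).
Σ 10^(L/10) = 10^(74/10) + 10^(77/10) + 10^(88/10) = 7.062e+08.
L_total = 10·log₁₀(7.062e+08) = 88.49 dB.

88 dB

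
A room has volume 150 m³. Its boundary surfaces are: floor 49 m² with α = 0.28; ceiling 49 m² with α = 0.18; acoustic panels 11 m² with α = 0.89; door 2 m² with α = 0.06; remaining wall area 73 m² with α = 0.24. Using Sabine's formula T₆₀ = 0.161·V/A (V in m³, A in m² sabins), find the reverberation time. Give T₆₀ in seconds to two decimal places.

Summing Sᵢαᵢ: 49·0.28 + 49·0.18 + 11·0.89 + 2·0.06 + 73·0.24 = 49.97 m².
T₆₀ = 0.161 × 150 / 49.97 = 0.483 s.

0.48 s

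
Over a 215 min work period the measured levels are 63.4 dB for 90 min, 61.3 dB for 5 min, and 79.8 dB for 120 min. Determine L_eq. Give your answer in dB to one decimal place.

The energy average is taken in the linear domain: L_eq = 10·log₁₀[(Σ tᵢ·10^(Lᵢ/10))/T], T = 215 min.
Σ tᵢ·10^(Lᵢ/10) = 90·10^(63.4/10) + 5·10^(61.3/10) + 120·10^(79.8/10) = 1.166e+10.
L_eq = 10·log₁₀(1.166e+10/215) = 77.34 dB.

77.3 dB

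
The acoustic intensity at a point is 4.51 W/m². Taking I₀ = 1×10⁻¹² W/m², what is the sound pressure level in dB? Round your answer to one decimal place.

126.5 dB

Dividing by I₀ shifts the exponent by 12: I/I₀ = 4.51×10^12.
L = 10·(0.6542 + 12) = 126.54 dB.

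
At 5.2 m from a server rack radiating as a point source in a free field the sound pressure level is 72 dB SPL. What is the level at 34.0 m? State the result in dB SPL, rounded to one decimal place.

55.7 dB SPL

For a point source, L₂ = L₁ − 20·log₁₀(r₂/r₁).
L₂ = 72 − 20·log₁₀(34.0/5.2) = 72 − 16.310 = 55.69 dB SPL.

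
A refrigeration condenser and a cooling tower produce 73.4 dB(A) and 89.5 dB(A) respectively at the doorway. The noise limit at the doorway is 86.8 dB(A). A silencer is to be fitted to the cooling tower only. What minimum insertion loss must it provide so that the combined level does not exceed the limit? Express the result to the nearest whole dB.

Fixed contribution from the other source: Σ 10^(L/10) = 10^(73.4/10) = 2.188e+07 (73.40 dB(A)).
The limit corresponds to 10^(86.8/10) = 4.786e+08; subtracting the fixed part leaves 4.568e+08 for the cooling tower, i.e. 86.60 dB(A).
Required insertion loss = 89.5 − 86.60 = 2.90 dB.

3 dB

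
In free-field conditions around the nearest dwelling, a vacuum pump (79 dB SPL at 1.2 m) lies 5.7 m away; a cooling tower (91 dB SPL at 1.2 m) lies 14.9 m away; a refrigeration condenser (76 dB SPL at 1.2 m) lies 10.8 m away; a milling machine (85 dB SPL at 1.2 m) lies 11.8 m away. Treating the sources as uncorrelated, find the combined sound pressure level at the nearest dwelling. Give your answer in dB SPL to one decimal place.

71.9 dB SPL

Propagate each source to the receiver with L = L_ref − 20·log₁₀(r/r_ref), then add intensities.
vacuum pump: 79 − 20·log₁₀(5.7/1.2) = 79 − 13.53 = 65.47 dB SPL.
cooling tower: 91 − 20·log₁₀(14.9/1.2) = 91 − 21.88 = 69.12 dB SPL.
refrigeration condenser: 76 − 20·log₁₀(10.8/1.2) = 76 − 19.08 = 56.92 dB SPL.
milling machine: 85 − 20·log₁₀(11.8/1.2) = 85 − 19.85 = 65.15 dB SPL.
Σ 10^(L/10) = 1.545e+07 → L_total = 10·log₁₀(1.545e+07) = 71.89 dB SPL.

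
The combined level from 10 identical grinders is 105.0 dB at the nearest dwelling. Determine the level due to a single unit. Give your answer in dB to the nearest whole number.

10 equal contributions raise the level by 10·log₁₀ 10 = 10.000 dB, so each unit alone gives 105.0 − 10.000.

95 dB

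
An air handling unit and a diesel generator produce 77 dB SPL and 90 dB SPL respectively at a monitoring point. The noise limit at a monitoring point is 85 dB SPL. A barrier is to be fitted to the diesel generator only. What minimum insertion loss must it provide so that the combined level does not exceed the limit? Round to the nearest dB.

6 dB

Fixed contribution from the other source: Σ 10^(L/10) = 10^(77/10) = 5.012e+07 (77.00 dB SPL).
The limit corresponds to 10^(85/10) = 3.162e+08; subtracting the fixed part leaves 2.661e+08 for the diesel generator, i.e. 84.25 dB SPL.
So the diesel generator must be reduced from 90 to 84.25 dB SPL: IL = 5.75 dB.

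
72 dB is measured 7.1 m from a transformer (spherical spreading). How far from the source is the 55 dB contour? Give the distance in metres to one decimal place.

50.3 m

Point-source spreading drops the level by 20·log₁₀(r₂/r₁); inverting, r₂/r₁ = 10^(ΔL/20).
r₂ = 7.1·10^((72−55)/20) = 7.1·10^(17.0/20) = 50.26 m.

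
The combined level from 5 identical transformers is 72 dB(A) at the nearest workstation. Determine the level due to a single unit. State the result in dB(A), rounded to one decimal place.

65.0 dB(A)

5 equal contributions raise the level by 10·log₁₀ 5 = 6.990 dB, so each unit alone gives 72 − 6.990.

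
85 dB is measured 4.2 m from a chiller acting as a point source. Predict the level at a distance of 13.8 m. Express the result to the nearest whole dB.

Point-source attenuation: ΔL = 20·log₁₀(r₂/r₁) = 20·log₁₀(13.8/4.2) = 10.333 dB.
L₂ = 85 − 20·log₁₀(13.8/4.2) = 85 − 10.333 = 74.67 dB.

75 dB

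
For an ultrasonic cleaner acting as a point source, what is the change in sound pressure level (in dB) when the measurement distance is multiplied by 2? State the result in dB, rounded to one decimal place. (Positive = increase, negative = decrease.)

-6.0 dB

Point-source spreading: ΔL = −20·log₁₀(r₂/r₁).
ΔL = −20·log₁₀(2) = -6.02 dB.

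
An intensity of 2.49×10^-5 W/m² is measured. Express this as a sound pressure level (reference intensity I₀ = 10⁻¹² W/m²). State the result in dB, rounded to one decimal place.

74.0 dB

L = 10·log₁₀(I/I₀) = 10·log₁₀(2.49×10^-5/10⁻¹²) = 10·log₁₀(2.49×10^7).
L = 10·(0.3962 + 7) = 73.96 dB.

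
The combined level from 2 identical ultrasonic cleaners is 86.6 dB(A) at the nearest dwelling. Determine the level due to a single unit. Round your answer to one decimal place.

83.6 dB(A)

2 equal contributions raise the level by 10·log₁₀ 2 = 3.010 dB, so each unit alone gives 86.6 − 3.010.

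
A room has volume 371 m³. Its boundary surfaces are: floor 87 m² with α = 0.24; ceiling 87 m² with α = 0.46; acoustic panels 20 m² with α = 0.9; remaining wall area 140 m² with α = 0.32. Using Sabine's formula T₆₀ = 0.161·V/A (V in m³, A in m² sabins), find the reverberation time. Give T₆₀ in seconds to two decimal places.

0.48 s

A = Σ Sᵢαᵢ = 87·0.24 + 87·0.46 + 20·0.9 + 140·0.32 = 123.70 m².
T₆₀ = 0.161·V/A = 0.161·371/123.70 = 0.483 s.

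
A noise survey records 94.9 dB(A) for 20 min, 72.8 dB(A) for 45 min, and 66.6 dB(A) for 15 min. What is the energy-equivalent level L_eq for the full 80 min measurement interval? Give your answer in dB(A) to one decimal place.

L_eq = 10·log₁₀[(1/T)·Σ tᵢ·10^(Lᵢ/10)] with T = 80 min.
Σ tᵢ·10^(Lᵢ/10) = 20·10^(94.9/10) + 45·10^(72.8/10) + 15·10^(66.6/10) = 6.273e+10.
L_eq = 10·log₁₀(6.273e+10/80) = 88.94 dB(A).

88.9 dB(A)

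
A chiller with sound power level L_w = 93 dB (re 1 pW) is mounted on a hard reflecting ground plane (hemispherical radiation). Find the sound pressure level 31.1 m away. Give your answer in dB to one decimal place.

55.2 dB

L_p = L_w − 10·log₁₀(2π·r²) with r = 31.1 m.
2π·r² = 6077 m², 10·log₁₀ of that is 37.837 dB.
L_p = 93 − 37.837 = 55.16 dB.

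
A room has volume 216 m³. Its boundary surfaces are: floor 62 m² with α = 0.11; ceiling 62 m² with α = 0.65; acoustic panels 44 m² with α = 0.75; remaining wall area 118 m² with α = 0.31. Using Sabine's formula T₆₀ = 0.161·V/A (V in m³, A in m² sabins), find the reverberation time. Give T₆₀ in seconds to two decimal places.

Total absorption A = 62·0.11 + 62·0.65 + 44·0.75 + 118·0.31 = 116.70 m² sabins.
T₆₀ = 0.161·V/A = 0.161·216/116.70 = 0.298 s.

0.30 s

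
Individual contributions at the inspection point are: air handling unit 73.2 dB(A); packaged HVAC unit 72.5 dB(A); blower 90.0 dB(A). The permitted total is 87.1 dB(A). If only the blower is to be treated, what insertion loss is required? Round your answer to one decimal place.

The untreated sources together contribute 10^(73.2/10) + 10^(72.5/10) = 3.868e+07, i.e. 75.87 dB(A).
The limit corresponds to 10^(87.1/10) = 5.129e+08; subtracting the fixed part leaves 4.742e+08 for the blower, i.e. 86.76 dB(A).
So the blower must be reduced from 90.0 to 86.76 dB(A): IL = 3.24 dB.

3.2 dB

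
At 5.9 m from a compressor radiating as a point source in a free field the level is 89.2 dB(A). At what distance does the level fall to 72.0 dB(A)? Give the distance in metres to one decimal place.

The 17.2 dB drop corresponds to a distance ratio of 10^(17.2/20) for a point source.
r₂ = 5.9·10^((89.2−72.0)/20) = 5.9·10^(17.2/20) = 42.74 m.

42.7 m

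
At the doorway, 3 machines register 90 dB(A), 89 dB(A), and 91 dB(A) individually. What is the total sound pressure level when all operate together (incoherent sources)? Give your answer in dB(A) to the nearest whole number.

For uncorrelated sources the intensities add, so convert each level to linear form, sum, and take 10·log₁₀ of the total.
Σ 10^(L/10) = 10^(90/10) + 10^(89/10) + 10^(91/10) = 3.053e+09.
L_total = 10·log₁₀(3.053e+09) = 94.85 dB(A).

95 dB(A)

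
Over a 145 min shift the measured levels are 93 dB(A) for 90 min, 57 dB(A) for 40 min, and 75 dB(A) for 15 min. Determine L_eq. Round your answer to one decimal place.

90.9 dB(A)

Weight each interval's intensity by its duration and average over T = 145 min:
Σ tᵢ·10^(Lᵢ/10) = 90·10^(93/10) + 40·10^(57/10) + 15·10^(75/10) = 1.801e+11.
L_eq = 10·log₁₀(1.801e+11/145) = 90.94 dB(A).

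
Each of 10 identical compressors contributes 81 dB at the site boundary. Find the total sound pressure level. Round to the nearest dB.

91 dB

L_total = L₁ + 10·log₁₀ N for N identical incoherent sources.
L_total = 81 + 10·log₁₀(10) = 81 + 10.000 = 91.00 dB.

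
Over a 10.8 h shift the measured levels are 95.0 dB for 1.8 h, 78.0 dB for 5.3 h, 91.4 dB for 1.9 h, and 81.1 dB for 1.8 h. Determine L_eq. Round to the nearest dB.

89 dB

L_eq = 10·log₁₀[(1/T)·Σ tᵢ·10^(Lᵢ/10)] with T = 10.8 h.
Σ tᵢ·10^(Lᵢ/10) = 1.8·10^(95.0/10) + 5.3·10^(78.0/10) + 1.9·10^(91.4/10) + 1.8·10^(81.1/10) = 8.881e+09.
L_eq = 10·log₁₀(8.881e+09/10.8) = 89.15 dB.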